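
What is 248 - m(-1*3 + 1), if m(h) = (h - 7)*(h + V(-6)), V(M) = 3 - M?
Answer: 311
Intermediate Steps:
m(h) = (-7 + h)*(9 + h) (m(h) = (h - 7)*(h + (3 - 1*(-6))) = (-7 + h)*(h + (3 + 6)) = (-7 + h)*(h + 9) = (-7 + h)*(9 + h))
248 - m(-1*3 + 1) = 248 - (-63 + (-1*3 + 1)**2 + 2*(-1*3 + 1)) = 248 - (-63 + (-3 + 1)**2 + 2*(-3 + 1)) = 248 - (-63 + (-2)**2 + 2*(-2)) = 248 - (-63 + 4 - 4) = 248 - 1*(-63) = 248 + 63 = 311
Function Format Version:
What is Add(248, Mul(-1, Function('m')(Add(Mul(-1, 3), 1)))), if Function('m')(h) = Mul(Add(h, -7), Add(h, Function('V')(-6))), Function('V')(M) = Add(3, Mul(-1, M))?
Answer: 311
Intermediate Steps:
Function('m')(h) = Mul(Add(-7, h), Add(9, h)) (Function('m')(h) = Mul(Add(h, -7), Add(h, Add(3, Mul(-1, -6)))) = Mul(Add(-7, h), Add(h, Add(3, 6))) = Mul(Add(-7, h), Add(h, 9)) = Mul(Add(-7, h), Add(9, h)))
Add(248, Mul(-1, Function('m')(Add(Mul(-1, 3), 1)))) = Add(248, Mul(-1, Add(-63, Pow(Add(Mul(-1, 3), 1), 2), Mul(2, Add(Mul(-1, 3), 1))))) = Add(248, Mul(-1, Add(-63, Pow(Add(-3, 1), 2), Mul(2, Add(-3, 1))))) = Add(248, Mul(-1, Add(-63, Pow(-2, 2), Mul(2, -2)))) = Add(248, Mul(-1, Add(-63, 4, -4))) = Add(248, Mul(-1, -63)) = Add(248, 63) = 311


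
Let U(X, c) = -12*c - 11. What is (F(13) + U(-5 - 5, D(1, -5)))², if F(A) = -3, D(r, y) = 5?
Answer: 5476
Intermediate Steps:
U(X, c) = -11 - 12*c
(F(13) + U(-5 - 5, D(1, -5)))² = (-3 + (-11 - 12*5))² = (-3 + (-11 - 60))² = (-3 - 71)² = (-74)² = 5476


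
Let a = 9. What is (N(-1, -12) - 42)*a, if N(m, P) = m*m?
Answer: -369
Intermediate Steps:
N(m, P) = m²
(N(-1, -12) - 42)*a = ((-1)² - 42)*9 = (1 - 42)*9 = -41*9 = -369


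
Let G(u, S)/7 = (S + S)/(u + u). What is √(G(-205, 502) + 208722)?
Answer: 4*√548176355/205 ≈ 456.84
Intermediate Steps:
G(u, S) = 7*S/u (G(u, S) = 7*((S + S)/(u + u)) = 7*((2*S)/((2*u))) = 7*((2*S)*(1/(2*u))) = 7*(S/u) = 7*S/u)
√(G(-205, 502) + 208722) = √(7*502/(-205) + 208722) = √(7*502*(-1/205) + 208722) = √(-3514/205 + 208722) = √(42784496/205) = 4*√548176355/205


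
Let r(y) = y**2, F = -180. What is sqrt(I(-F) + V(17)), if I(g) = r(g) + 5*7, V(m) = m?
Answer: 2*sqrt(8113) ≈ 180.14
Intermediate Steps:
I(g) = 35 + g**2 (I(g) = g**2 + 5*7 = g**2 + 35 = 35 + g**2)
sqrt(I(-F) + V(17)) = sqrt((35 + (-1*(-180))**2) + 17) = sqrt((35 + 180**2) + 17) = sqrt((35 + 32400) + 17) = sqrt(32435 + 17) = sqrt(32452) = 2*sqrt(8113)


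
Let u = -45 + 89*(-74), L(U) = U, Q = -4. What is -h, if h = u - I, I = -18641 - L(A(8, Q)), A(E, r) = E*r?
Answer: -11978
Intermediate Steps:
u = -6631 (u = -45 - 6586 = -6631)
I = -18609 (I = -18641 - 8*(-4) = -18641 - 1*(-32) = -18641 + 32 = -18609)
h = 11978 (h = -6631 - 1*(-18609) = -6631 + 18609 = 11978)
-h = -1*11978 = -11978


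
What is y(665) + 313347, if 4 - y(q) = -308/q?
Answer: 29768389/95 ≈ 3.1335e+5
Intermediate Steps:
y(q) = 4 + 308/q (y(q) = 4 - (-308)/q = 4 + 308/q)
y(665) + 313347 = (4 + 308/665) + 313347 = (4 + 308*(1/665)) + 313347 = (4 + 44/95) + 313347 = 424/95 + 313347 = 29768389/95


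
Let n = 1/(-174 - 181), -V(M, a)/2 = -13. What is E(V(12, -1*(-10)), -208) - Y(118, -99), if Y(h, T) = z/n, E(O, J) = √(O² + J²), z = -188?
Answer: -66740 + 26*√65 ≈ -66530.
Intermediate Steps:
V(M, a) = 26 (V(M, a) = -2*(-13) = 26)
n = -1/355 (n = 1/(-355) = -1/355 ≈ -0.0028169)
E(O, J) = √(J² + O²)
Y(h, T) = 66740 (Y(h, T) = -188/(-1/355) = -188*(-355) = 66740)
E(V(12, -1*(-10)), -208) - Y(118, -99) = √((-208)² + 26²) - 1*66740 = √(43264 + 676) - 66740 = √43940 - 66740 = 26*√65 - 66740 = -66740 + 26*√65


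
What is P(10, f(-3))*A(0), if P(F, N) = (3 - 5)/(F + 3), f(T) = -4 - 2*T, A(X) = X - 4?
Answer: 8/13 ≈ 0.61539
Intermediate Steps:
A(X) = -4 + X
P(F, N) = -2/(3 + F)
P(10, f(-3))*A(0) = (-2/(3 + 10))*(-4 + 0) = -2/13*(-4) = 8/13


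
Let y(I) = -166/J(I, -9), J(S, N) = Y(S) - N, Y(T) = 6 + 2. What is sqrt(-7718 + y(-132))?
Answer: 2*I*sqrt(558331)/17 ≈ 87.908*I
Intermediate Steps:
Y(T) = 8
J(S, N) = 8 - N
y(I) = -166/17 (y(I) = -166/(8 - 1*(-9)) = -166/(8 + 9) = -166/17)
sqrt(-7718 + y(-132)) = sqrt(-7718 - 166/17) = sqrt(-131372/17) = 2*I*sqrt(558331)/17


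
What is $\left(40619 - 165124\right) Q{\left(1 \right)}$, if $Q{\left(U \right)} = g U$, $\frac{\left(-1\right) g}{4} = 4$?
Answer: $1992080$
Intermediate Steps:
$g = -16$ ($g = \left(-4\right) 4 = -16$)
$Q{\left(U \right)} = - 16 U$
$\left(40619 - 165124\right) Q{\left(1 \right)} = \left(40619 - 165124\right) \left(\left(-16\right) 1\right) = \left(-124505\right) \left(-16\right) = 1992080$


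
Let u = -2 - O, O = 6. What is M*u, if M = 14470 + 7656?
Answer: -177008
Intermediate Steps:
M = 22126
u = -8 (u = -2 - 1*6 = -2 - 6 = -8)
M*u = 22126*(-8) = -177008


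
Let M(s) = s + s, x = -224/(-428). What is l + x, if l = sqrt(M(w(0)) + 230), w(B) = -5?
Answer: 56/107 + 2*sqrt(55) ≈ 15.356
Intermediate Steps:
x = 56/107 (x = -224*(-1/428) = 56/107 ≈ 0.52336)
M(s) = 2*s
l = 2*sqrt(55) (l = sqrt(2*(-5) + 230) = sqrt(-10 + 230) = sqrt(220) = 2*sqrt(55) ≈ 14.832)
l + x = 2*sqrt(55) + 56/107 = 56/107 + 2*sqrt(55)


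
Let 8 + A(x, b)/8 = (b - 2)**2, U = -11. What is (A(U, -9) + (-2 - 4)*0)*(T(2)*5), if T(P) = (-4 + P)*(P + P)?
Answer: -36160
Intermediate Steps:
T(P) = 2*P*(-4 + P) (T(P) = (-4 + P)*(2*P) = 2*P*(-4 + P))
A(x, b) = -64 + 8*(-2 + b)**2 (A(x, b) = -64 + 8*(b - 2)**2 = -64 + 8*(-2 + b)**2)
(A(U, -9) + (-2 - 4)*0)*(T(2)*5) = ((-64 + 8*(-2 - 9)**2) + (-2 - 4)*0)*((2*2*(-4 + 2))*5) = ((-64 + 8*(-11)**2) - 6*0)*((2*2*(-2))*5) = ((-64 + 8*121) + 0)*(-8*5) = ((-64 + 968) + 0)*(-40) = (904 + 0)*(-40) = 904*(-40) = -36160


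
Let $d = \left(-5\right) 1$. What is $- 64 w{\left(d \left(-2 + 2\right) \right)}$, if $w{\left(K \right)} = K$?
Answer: $0$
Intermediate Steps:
$d = -5$
$- 64 w{\left(d \left(-2 + 2\right) \right)} = - 64 \left(- 5 \left(-2 + 2\right)\right) = - 64 \left(\left(-5\right) 0\right) = \left(-64\right) 0 = 0$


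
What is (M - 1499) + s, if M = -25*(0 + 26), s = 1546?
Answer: -603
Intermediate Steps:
M = -650 (M = -25*26 = -650)
(M - 1499) + s = (-650 - 1499) + 1546 = -2149 + 1546 = -603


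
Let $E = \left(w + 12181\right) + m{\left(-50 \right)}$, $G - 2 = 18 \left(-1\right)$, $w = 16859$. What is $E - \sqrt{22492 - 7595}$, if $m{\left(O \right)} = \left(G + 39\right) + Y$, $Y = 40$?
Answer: $29103 - \sqrt{14897} \approx 28981.0$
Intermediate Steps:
$G = -16$ ($G = 2 + 18 \left(-1\right) = 2 - 18 = -16$)
$m{\left(O \right)} = 63$ ($m{\left(O \right)} = \left(-16 + 39\right) + 40 = 23 + 40 = 63$)
$E = 29103$ ($E = \left(16859 + 12181\right) + 63 = 29040 + 63 = 29103$)
$E - \sqrt{22492 - 7595} = 29103 - \sqrt{22492 - 7595} = 29103 - \sqrt{14897}$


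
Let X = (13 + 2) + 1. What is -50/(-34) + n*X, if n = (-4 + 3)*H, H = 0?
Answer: 25/17 ≈ 1.4706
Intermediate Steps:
n = 0 (n = (-4 + 3)*0 = -1*0 = 0)
X = 16 (X = 15 + 1 = 16)
-50/(-34) + n*X = -50/(-34) + 0*16 = -50*(-1/34) + 0 = 25/17 + 0 = 25/17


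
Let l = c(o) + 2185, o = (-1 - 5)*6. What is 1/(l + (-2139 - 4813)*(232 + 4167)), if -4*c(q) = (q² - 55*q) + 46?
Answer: -2/61160987 ≈ -3.2701e-8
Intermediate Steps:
o = -36 (o = -6*6 = -36)
c(q) = -23/2 - q²/4 + 55*q/4 (c(q) = -((q² - 55*q) + 46)/4 = -(46 + q² - 55*q)/4 = -23/2 - q²/4 + 55*q/4)
l = 2709/2 (l = (-23/2 - ¼*(-36)² + (55/4)*(-36)) + 2185 = (-23/2 - ¼*1296 - 495) + 2185 = (-23/2 - 324 - 495) + 2185 = -1661/2 + 2185 = 2709/2 ≈ 1354.5)
1/(l + (-2139 - 4813)*(232 + 4167)) = 1/(2709/2 + (-2139 - 4813)*(232 + 4167)) = 1/(2709/2 - 6952*4399) = 1/(2709/2 - 30581848) = 1/(-61160987/2) = -2/61160987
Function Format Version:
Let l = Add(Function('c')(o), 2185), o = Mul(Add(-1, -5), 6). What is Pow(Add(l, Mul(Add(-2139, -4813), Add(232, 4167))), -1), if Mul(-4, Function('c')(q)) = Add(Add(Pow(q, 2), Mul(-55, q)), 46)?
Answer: Rational(-2, 61160987) ≈ -3.2701e-8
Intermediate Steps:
o = -36 (o = Mul(-6, 6) = -36)
Function('c')(q) = Add(Rational(-23, 2), Mul(Rational(-1, 4), Pow(q, 2)), Mul(Rational(55, 4), q)) (Function('c')(q) = Mul(Rational(-1, 4), Add(Add(Pow(q, 2), Mul(-55, q)), 46)) = Mul(Rational(-1, 4), Add(46, Pow(q, 2), Mul(-55, q))) = Add(Rational(-23, 2), Mul(Rational(-1, 4), Pow(q, 2)), Mul(Rational(55, 4), q)))
l = Rational(2709, 2) (l = Add(Add(Rational(-23, 2), Mul(Rational(-1, 4), Pow(-36, 2)), Mul(Rational(55, 4), -36)), 2185) = Add(Add(Rational(-23, 2), Mul(Rational(-1, 4), 1296), -495), 2185) = Add(Add(Rational(-23, 2), -324, -495), 2185) = Add(Rational(-1661, 2), 2185) = Rational(2709, 2) ≈ 1354.5)
Pow(Add(l, Mul(Add(-2139, -4813), Add(232, 4167))), -1) = Pow(Add(Rational(2709, 2), Mul(Add(-2139, -4813), Add(232, 4167))), -1) = Pow(Add(Rational(2709, 2), Mul(-6952, 4399)), -1) = Pow(Add(Rational(2709, 2), -30581848), -1) = Pow(Rational(-61160987, 2), -1) = Rational(-2, 61160987)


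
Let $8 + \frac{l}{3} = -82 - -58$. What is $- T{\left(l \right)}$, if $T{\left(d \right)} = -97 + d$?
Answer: $193$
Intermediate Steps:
$l = -96$ ($l = -24 + 3 \left(-82 - -58\right) = -24 + 3 \left(-82 + 58\right) = -24 + 3 \left(-24\right) = -24 - 72 = -96$)
$- T{\left(l \right)} = - (-97 - 96) = \left(-1\right) \left(-193\right) = 193$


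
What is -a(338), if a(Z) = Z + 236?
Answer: -574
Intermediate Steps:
a(Z) = 236 + Z
-a(338) = -(236 + 338) = -1*574 = -574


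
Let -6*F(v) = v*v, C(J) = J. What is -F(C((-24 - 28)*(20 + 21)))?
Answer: 2272712/3 ≈ 7.5757e+5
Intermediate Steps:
F(v) = -v²/6 (F(v) = -v*v/6 = -v²/6)
-F(C((-24 - 28)*(20 + 21))) = -(-1)*((-24 - 28)*(20 + 21))²/6 = -(-1)*(-52*41)²/6 = -(-1)*(-2132)²/6 = -(-1)*4545424/6 = -1*(-2272712/3) = 2272712/3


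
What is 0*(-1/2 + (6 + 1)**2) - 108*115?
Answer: -12420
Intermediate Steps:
0*(-1/2 + (6 + 1)**2) - 108*115 = 0*(-1*1/2 + 7**2) - 12420 = 0*(-1/2 + 49) - 12420 = 0*(97/2) - 12420 = 0 - 12420 = -12420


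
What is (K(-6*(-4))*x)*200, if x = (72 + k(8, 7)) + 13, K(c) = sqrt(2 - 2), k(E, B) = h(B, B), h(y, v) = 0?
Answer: 0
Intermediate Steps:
k(E, B) = 0
K(c) = 0 (K(c) = sqrt(0) = 0)
x = 85 (x = (72 + 0) + 13 = 72 + 13 = 85)
(K(-6*(-4))*x)*200 = (0*85)*200 = 0*200 = 0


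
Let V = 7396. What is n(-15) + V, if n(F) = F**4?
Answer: 58021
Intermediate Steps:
n(-15) + V = (-15)**4 + 7396 = 50625 + 7396 = 58021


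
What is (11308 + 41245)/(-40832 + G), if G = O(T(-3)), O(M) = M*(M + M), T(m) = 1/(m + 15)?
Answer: -3783816/2939903 ≈ -1.2871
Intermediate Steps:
T(m) = 1/(15 + m)
O(M) = 2*M² (O(M) = M*(2*M) = 2*M²)
G = 1/72 (G = 2*(1/(15 - 3))² = 2*(1/12)² = 2*(1/144) = 1/72 ≈ 0.013889)
(11308 + 41245)/(-40832 + G) = (11308 + 41245)/(-40832 + 1/72) = 52553/(-2939903/72) = 52553*(-72/2939903) = -3783816/2939903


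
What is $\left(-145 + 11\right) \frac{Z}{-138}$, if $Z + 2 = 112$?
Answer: $\frac{7370}{69} \approx 106.81$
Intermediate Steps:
$Z = 110$ ($Z = -2 + 112 = 110$)
$\left(-145 + 11\right) \frac{Z}{-138} = \left(-145 + 11\right) \frac{110}{-138} = - 134 \cdot 110 \left(- \frac{1}{138}\right) = \left(-134\right) \left(- \frac{55}{69}\right) = \frac{7370}{69}$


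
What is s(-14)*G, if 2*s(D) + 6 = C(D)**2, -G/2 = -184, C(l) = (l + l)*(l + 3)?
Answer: 17453872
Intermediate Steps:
C(l) = 2*l*(3 + l) (C(l) = (2*l)*(3 + l) = 2*l*(3 + l))
G = 368 (G = -2*(-184) = 368)
s(D) = -3 + 2*D**2*(3 + D)**2 (s(D) = -3 + (2*D*(3 + D))**2/2 = -3 + (4*D**2*(3 + D)**2)/2 = -3 + 2*D**2*(3 + D)**2)
s(-14)*G = (-3 + 2*(-14)**2*(3 - 14)**2)*368 = (-3 + 2*196*(-11)**2)*368 = (-3 + 2*196*121)*368 = (-3 + 47432)*368 = 47429*368 = 17453872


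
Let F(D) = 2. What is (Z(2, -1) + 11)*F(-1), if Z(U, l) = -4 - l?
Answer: 16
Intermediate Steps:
(Z(2, -1) + 11)*F(-1) = ((-4 - 1*(-1)) + 11)*2 = ((-4 + 1) + 11)*2 = (-3 + 11)*2 = 8*2 = 16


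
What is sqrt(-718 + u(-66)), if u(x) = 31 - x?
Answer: 3*I*sqrt(69) ≈ 24.92*I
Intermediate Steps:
sqrt(-718 + u(-66)) = sqrt(-718 + (31 - 1*(-66))) = sqrt(-718 + (31 + 66)) = sqrt(-718 + 97) = sqrt(-621) = 3*I*sqrt(69)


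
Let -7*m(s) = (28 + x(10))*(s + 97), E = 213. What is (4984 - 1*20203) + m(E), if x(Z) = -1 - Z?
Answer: -111803/7 ≈ -15972.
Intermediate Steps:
m(s) = -1649/7 - 17*s/7 (m(s) = -(28 + (-1 - 1*10))*(s + 97)/7 = -(28 + (-1 - 10))*(97 + s)/7 = -(28 - 11)*(97 + s)/7 = -17*(97 + s)/7 = -(1649 + 17*s)/7 = -1649/7 - 17*s/7)
(4984 - 1*20203) + m(E) = (4984 - 1*20203) + (-1649/7 - 17/7*213) = (4984 - 20203) + (-1649/7 - 3621/7) = -15219 - 5270/7 = -111803/7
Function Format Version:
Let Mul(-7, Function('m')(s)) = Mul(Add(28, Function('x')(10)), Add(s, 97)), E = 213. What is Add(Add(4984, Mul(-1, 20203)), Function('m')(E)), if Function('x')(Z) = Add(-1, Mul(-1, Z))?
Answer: Rational(-111803, 7) ≈ -15972.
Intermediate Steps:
Function('m')(s) = Add(Rational(-1649, 7), Mul(Rational(-17, 7), s)) (Function('m')(s) = Mul(Rational(-1, 7), Mul(Add(28, Add(-1, Mul(-1, 10))), Add(s, 97))) = Mul(Rational(-1, 7), Mul(Add(28, Add(-1, -10)), Add(97, s))) = Mul(Rational(-1, 7), Mul(Add(28, -11), Add(97, s))) = Mul(Rational(-1, 7), Mul(17, Add(97, s))) = Mul(Rational(-1, 7), Add(1649, Mul(17, s))) = Add(Rational(-1649, 7), Mul(Rational(-17, 7), s)))
Add(Add(4984, Mul(-1, 20203)), Function('m')(E)) = Add(Add(4984, Mul(-1, 20203)), Add(Rational(-1649, 7), Mul(Rational(-17, 7), 213))) = Add(Add(4984, -20203), Add(Rational(-1649, 7), Rational(-3621, 7))) = Add(-15219, Rational(-5270, 7)) = Rational(-111803, 7)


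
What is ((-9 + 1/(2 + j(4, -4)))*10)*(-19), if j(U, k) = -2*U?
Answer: 5225/3 ≈ 1741.7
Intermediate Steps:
((-9 + 1/(2 + j(4, -4)))*10)*(-19) = ((-9 + 1/(2 - 2*4))*10)*(-19) = ((-9 + 1/(2 - 8))*10)*(-19) = ((-9 + 1/(-6))*10)*(-19) = ((-9 - 1/6)*10)*(-19) = -55/6*10*(-19) = -275/3*(-19) = 5225/3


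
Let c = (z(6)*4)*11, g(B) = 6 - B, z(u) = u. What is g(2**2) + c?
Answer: 266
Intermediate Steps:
c = 264 (c = (6*4)*11 = 24*11 = 264)
g(2**2) + c = (6 - 1*2**2) + 264 = (6 - 1*4) + 264 = (6 - 4) + 264 = 2 + 264 = 266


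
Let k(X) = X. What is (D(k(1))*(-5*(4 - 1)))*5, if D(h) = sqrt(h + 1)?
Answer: -75*sqrt(2) ≈ -106.07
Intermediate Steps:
D(h) = sqrt(1 + h)
(D(k(1))*(-5*(4 - 1)))*5 = (sqrt(1 + 1)*(-5*(4 - 1)))*5 = (sqrt(2)*(-5*3))*5 = (sqrt(2)*(-15))*5 = -15*sqrt(2)*5 = -75*sqrt(2)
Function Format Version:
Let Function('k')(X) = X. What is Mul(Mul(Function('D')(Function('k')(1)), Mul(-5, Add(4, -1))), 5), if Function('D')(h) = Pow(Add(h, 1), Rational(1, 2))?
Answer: Mul(-75, Pow(2, Rational(1, 2))) ≈ -106.07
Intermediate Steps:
Function('D')(h) = Pow(Add(1, h), Rational(1, 2))
Mul(Mul(Function('D')(Function('k')(1)), Mul(-5, Add(4, -1))), 5) = Mul(Mul(Pow(Add(1, 1), Rational(1, 2)), Mul(-5, Add(4, -1))), 5) = Mul(Mul(Pow(2, Rational(1, 2)), Mul(-5, 3)), 5) = Mul(Mul(Pow(2, Rational(1, 2)), -15), 5) = Mul(Mul(-15, Pow(2, Rational(1, 2))), 5) = Mul(-75, Pow(2, Rational(1, 2)))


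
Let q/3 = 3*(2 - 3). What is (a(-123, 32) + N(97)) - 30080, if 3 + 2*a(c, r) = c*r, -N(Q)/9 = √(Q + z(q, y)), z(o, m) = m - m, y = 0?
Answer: -64099/2 - 9*√97 ≈ -32138.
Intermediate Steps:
q = -9 (q = 3*(3*(2 - 3)) = 3*(3*(-1)) = 3*(-3) = -9)
z(o, m) = 0
N(Q) = -9*√Q (N(Q) = -9*√(Q + 0) = -9*√Q)
a(c, r) = -3/2 + c*r/2 (a(c, r) = -3/2 + (c*r)/2 = -3/2 + c*r/2)
(a(-123, 32) + N(97)) - 30080 = ((-3/2 + (½)*(-123)*32) - 9*√97) - 30080 = ((-3/2 - 1968) - 9*√97) - 30080 = (-3939/2 - 9*√97) - 30080 = -64099/2 - 9*√97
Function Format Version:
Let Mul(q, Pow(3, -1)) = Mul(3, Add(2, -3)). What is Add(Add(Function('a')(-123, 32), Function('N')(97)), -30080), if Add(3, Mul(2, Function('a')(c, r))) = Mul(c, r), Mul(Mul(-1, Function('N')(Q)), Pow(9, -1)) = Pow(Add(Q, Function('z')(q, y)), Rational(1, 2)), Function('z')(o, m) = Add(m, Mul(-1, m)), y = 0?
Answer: Add(Rational(-64099, 2), Mul(-9, Pow(97, Rational(1, 2)))) ≈ -32138.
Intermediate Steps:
q = -9 (q = Mul(3, Mul(3, Add(2, -3))) = Mul(3, Mul(3, -1)) = Mul(3, -3) = -9)
Function('z')(o, m) = 0
Function('N')(Q) = Mul(-9, Pow(Q, Rational(1, 2))) (Function('N')(Q) = Mul(-9, Pow(Add(Q, 0), Rational(1, 2))) = Mul(-9, Pow(Q, Rational(1, 2))))
Function('a')(c, r) = Add(Rational(-3, 2), Mul(Rational(1, 2), c, r)) (Function('a')(c, r) = Add(Rational(-3, 2), Mul(Rational(1, 2), Mul(c, r))) = Add(Rational(-3, 2), Mul(Rational(1, 2), c, r)))
Add(Add(Function('a')(-123, 32), Function('N')(97)), -30080) = Add(Add(Add(Rational(-3, 2), Mul(Rational(1, 2), -123, 32)), Mul(-9, Pow(97, Rational(1, 2)))), -30080) = Add(Add(Add(Rational(-3, 2), -1968), Mul(-9, Pow(97, Rational(1, 2)))), -30080) = Add(Add(Rational(-3939, 2), Mul(-9, Pow(97, Rational(1, 2)))), -30080) = Add(Rational(-64099, 2), Mul(-9, Pow(97, Rational(1, 2))))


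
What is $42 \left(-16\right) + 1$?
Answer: $-671$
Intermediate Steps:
$42 \left(-16\right) + 1 = -672 + 1 = -671$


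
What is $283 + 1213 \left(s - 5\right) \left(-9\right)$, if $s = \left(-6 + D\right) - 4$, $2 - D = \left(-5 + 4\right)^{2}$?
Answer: $153121$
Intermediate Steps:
$D = 1$ ($D = 2 - \left(-5 + 4\right)^{2} = 2 - \left(-1\right)^{2} = 2 - 1 = 1$)
$s = -9$ ($s = \left(-6 + 1\right) - 4 = -5 - 4 = -9$)
$283 + 1213 \left(s - 5\right) \left(-9\right) = 283 + 1213 \left(-9 - 5\right) \left(-9\right) = 283 + 1213 \left(\left(-14\right) \left(-9\right)\right) = 283 + 1213 \cdot 126 = 283 + 152838 = 153121$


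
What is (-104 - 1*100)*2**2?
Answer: -816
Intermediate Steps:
(-104 - 1*100)*2**2 = (-104 - 100)*4 = -204*4 = -816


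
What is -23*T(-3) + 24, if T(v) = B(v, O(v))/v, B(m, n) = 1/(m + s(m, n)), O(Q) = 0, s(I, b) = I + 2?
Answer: 265/12 ≈ 22.083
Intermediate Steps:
s(I, b) = 2 + I
B(m, n) = 1/(2 + 2*m) (B(m, n) = 1/(m + (2 + m)) = 1/(2 + 2*m))
T(v) = 1/(2*v*(1 + v)) (T(v) = (1/(2*(1 + v)))/v = 1/(2*v*(1 + v)))
-23*T(-3) + 24 = -23/(2*(-3)*(1 - 3)) + 24 = -23*(-1)/(2*3*(-2)) + 24 = -23*(-1)*(-1)/(2*3*2) + 24 = -23*1/12 + 24 = -23/12 + 24 = 265/12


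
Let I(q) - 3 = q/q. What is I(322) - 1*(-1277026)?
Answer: 1277030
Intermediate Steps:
I(q) = 4 (I(q) = 3 + q/q = 3 + 1 = 4)
I(322) - 1*(-1277026) = 4 - 1*(-1277026) = 4 + 1277026 = 1277030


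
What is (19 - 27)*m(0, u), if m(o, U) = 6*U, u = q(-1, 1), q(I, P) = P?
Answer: -48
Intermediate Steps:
u = 1
(19 - 27)*m(0, u) = (19 - 27)*(6*1) = -8*6 = -48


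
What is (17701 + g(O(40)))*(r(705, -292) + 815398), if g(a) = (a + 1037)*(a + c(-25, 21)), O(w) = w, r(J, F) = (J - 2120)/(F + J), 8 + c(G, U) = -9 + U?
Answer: 21919238793351/413 ≈ 5.3073e+10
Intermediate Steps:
c(G, U) = -17 + U (c(G, U) = -8 + (-9 + U) = -17 + U)
r(J, F) = (-2120 + J)/(F + J)
g(a) = (4 + a)*(1037 + a) (g(a) = (a + 1037)*(a + (-17 + 21)) = (1037 + a)*(a + 4) = (1037 + a)*(4 + a) = (4 + a)*(1037 + a))
(17701 + g(O(40)))*(r(705, -292) + 815398) = (17701 + (4148 + 40² + 1041*40))*((-2120 + 705)/(-292 + 705) + 815398) = (17701 + (4148 + 1600 + 41640))*(-1415/413 + 815398) = (17701 + 47388)*((1/413)*(-1415) + 815398) = 65089*(-1415/413 + 815398) = 65089*(336757959/413) = 21919238793351/413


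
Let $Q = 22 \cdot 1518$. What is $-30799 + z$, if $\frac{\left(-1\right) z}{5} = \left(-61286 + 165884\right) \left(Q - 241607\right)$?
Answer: $108892240091$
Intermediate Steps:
$Q = 33396$
$z = 108892270890$ ($z = - 5 \left(-61286 + 165884\right) \left(33396 - 241607\right) = - 5 \cdot 104598 \left(-208211\right) = \left(-5\right) \left(-21778454178\right) = 108892270890$)
$-30799 + z = -30799 + 108892270890 = 108892240091$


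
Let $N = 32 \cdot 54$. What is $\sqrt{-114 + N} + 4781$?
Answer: $4781 + \sqrt{1614} \approx 4821.2$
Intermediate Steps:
$N = 1728$
$\sqrt{-114 + N} + 4781 = \sqrt{-114 + 1728} + 4781 = \sqrt{1614} + 4781 = 4781 + \sqrt{1614}$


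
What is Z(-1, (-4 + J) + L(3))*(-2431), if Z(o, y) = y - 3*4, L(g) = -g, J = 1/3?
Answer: 136136/3 ≈ 45379.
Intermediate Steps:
J = 1/3 ≈ 0.33333
Z(o, y) = -12 + y (Z(o, y) = y - 12 = -12 + y)
Z(-1, (-4 + J) + L(3))*(-2431) = (-12 + ((-4 + 1/3) - 1*3))*(-2431) = (-12 + (-11/3 - 3))*(-2431) = (-12 - 20/3)*(-2431) = -56/3*(-2431) = 136136/3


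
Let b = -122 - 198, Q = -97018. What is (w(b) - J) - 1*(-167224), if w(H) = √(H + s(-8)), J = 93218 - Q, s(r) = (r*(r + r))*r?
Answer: -23012 + 8*I*√21 ≈ -23012.0 + 36.661*I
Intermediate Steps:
s(r) = 2*r³ (s(r) = (r*(2*r))*r = (2*r²)*r = 2*r³)
b = -320
J = 190236 (J = 93218 - 1*(-97018) = 93218 + 97018 = 190236)
w(H) = √(-1024 + H) (w(H) = √(H + 2*(-8)³) = √(H + 2*(-512)) = √(H - 1024) = √(-1024 + H))
(w(b) - J) - 1*(-167224) = (√(-1024 - 320) - 1*190236) - 1*(-167224) = (√(-1344) - 190236) + 167224 = (8*I*√21 - 190236) + 167224 = (-190236 + 8*I*√21) + 167224 = -23012 + 8*I*√21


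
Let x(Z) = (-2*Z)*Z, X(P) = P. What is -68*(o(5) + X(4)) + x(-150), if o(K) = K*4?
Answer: -46632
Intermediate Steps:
o(K) = 4*K
x(Z) = -2*Z²
-68*(o(5) + X(4)) + x(-150) = -68*(4*5 + 4) - 2*(-150)² = -68*(20 + 4) - 2*22500 = -68*24 - 45000 = -1632 - 45000 = -46632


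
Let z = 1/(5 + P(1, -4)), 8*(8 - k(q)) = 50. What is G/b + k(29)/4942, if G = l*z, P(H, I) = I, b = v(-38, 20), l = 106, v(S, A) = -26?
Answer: -149659/36712 ≈ -4.0766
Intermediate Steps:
b = -26
k(q) = 7/4 (k(q) = 8 - 1/8*50 = 8 - 25/4 = 7/4)
z = 1 (z = 1/(5 - 4) = 1/1 = 1)
G = 106 (G = 106*1 = 106)
G/b + k(29)/4942 = 106/(-26) + (7/4)/4942 = 106*(-1/26) + (7/4)*(1/4942) = -53/13 + 1/2824 = -149659/36712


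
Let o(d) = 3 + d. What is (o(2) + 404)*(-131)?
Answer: -53579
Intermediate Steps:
(o(2) + 404)*(-131) = ((3 + 2) + 404)*(-131) = (5 + 404)*(-131) = 409*(-131) = -53579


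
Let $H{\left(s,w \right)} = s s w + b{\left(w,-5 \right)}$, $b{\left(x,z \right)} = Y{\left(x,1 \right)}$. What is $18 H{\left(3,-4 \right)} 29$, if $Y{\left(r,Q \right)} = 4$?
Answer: $-16704$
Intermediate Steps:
$b{\left(x,z \right)} = 4$
$H{\left(s,w \right)} = 4 + w s^{2}$ ($H{\left(s,w \right)} = s s w + 4 = s^{2} w + 4 = w s^{2} + 4 = 4 + w s^{2}$)
$18 H{\left(3,-4 \right)} 29 = 18 \left(4 - 4 \cdot 3^{2}\right) 29 = 18 \left(4 - 36\right) 29 = 18 \left(-32\right) 29 = \left(-576\right) 29 = -16704$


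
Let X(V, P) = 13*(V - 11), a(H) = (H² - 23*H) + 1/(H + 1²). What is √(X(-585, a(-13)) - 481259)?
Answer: I*√489007 ≈ 699.29*I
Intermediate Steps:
a(H) = H² + 1/(1 + H) - 23*H (a(H) = (H² - 23*H) + 1/(H + 1) = (H² - 23*H) + 1/(1 + H) = H² + 1/(1 + H) - 23*H)
X(V, P) = -143 + 13*V (X(V, P) = 13*(-11 + V) = -143 + 13*V)
√(X(-585, a(-13)) - 481259) = √((-143 + 13*(-585)) - 481259) = √((-143 - 7605) - 481259) = √(-7748 - 481259) = √(-489007) = I*√489007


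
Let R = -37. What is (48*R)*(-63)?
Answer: 111888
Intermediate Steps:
(48*R)*(-63) = (48*(-37))*(-63) = -1776*(-63) = 111888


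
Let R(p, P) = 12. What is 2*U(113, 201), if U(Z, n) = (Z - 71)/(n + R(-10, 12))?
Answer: 28/71 ≈ 0.39437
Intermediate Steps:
U(Z, n) = (-71 + Z)/(12 + n) (U(Z, n) = (Z - 71)/(n + 12) = (-71 + Z)/(12 + n))
2*U(113, 201) = 2*((-71 + 113)/(12 + 201)) = 2*(42/213) = 2*((1/213)*42) = 2*(14/71) = 28/71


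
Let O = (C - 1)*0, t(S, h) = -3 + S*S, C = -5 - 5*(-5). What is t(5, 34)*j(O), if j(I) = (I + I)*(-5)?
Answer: 0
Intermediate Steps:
C = 20 (C = -5 + 25 = 20)
t(S, h) = -3 + S**2
O = 0 (O = (20 - 1)*0 = 19*0 = 0)
j(I) = -10*I (j(I) = (2*I)*(-5) = -10*I)
t(5, 34)*j(O) = (-3 + 5**2)*(-10*0) = (-3 + 25)*0 = 22*0 = 0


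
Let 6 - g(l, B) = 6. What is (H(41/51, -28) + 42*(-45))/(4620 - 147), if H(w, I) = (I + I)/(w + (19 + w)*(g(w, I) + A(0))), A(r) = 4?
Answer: -367426/869253 ≈ -0.42269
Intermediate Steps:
g(l, B) = 0 (g(l, B) = 6 - 1*6 = 6 - 6 = 0)
H(w, I) = 2*I/(76 + 5*w) (H(w, I) = (I + I)/(w + (19 + w)*(0 + 4)) = (2*I)/(w + (19 + w)*4) = (2*I)/(w + (76 + 4*w)) = (2*I)/(76 + 5*w) = 2*I/(76 + 5*w))
(H(41/51, -28) + 42*(-45))/(4620 - 147) = (2*(-28)/(76 + 5*(41/51)) + 42*(-45))/(4620 - 147) = (2*(-28)/(76 + 5*(41*(1/51))) - 1890)/4473 = (2*(-28)/(76 + 5*(41/51)) - 1890)*(1/4473) = (2*(-28)/(76 + 205/51) - 1890)*(1/4473) = (2*(-28)/(4081/51) - 1890)*(1/4473) = (2*(-28)*(51/4081) - 1890)*(1/4473) = (-408/583 - 1890)*(1/4473) = -1102278/583*1/4473 = -367426/869253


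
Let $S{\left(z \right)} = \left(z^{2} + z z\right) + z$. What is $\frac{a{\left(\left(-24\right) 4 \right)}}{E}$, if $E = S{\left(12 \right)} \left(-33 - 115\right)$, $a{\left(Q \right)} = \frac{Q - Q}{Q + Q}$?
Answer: $0$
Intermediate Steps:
$S{\left(z \right)} = z + 2 z^{2}$ ($S{\left(z \right)} = \left(z^{2} + z^{2}\right) + z = 2 z^{2} + z = z + 2 z^{2}$)
$a{\left(Q \right)} = 0$ ($a{\left(Q \right)} = \frac{0}{2 Q} = 0 \frac{1}{2 Q} = 0$)
$E = -44400$ ($E = 12 \left(1 + 2 \cdot 12\right) \left(-33 - 115\right) = 12 \left(1 + 24\right) \left(-148\right) = 12 \cdot 25 \left(-148\right) = 300 \left(-148\right) = -44400$)
$\frac{a{\left(\left(-24\right) 4 \right)}}{E} = \frac{0}{-44400} = 0 \left(- \frac{1}{44400}\right) = 0$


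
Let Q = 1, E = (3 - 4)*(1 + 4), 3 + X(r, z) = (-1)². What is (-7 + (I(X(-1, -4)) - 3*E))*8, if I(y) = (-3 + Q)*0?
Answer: 64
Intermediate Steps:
X(r, z) = -2 (X(r, z) = -3 + (-1)² = -3 + 1 = -2)
E = -5 (E = -1*5 = -5)
I(y) = 0 (I(y) = (-3 + 1)*0 = -2*0 = 0)
(-7 + (I(X(-1, -4)) - 3*E))*8 = (-7 + (0 - 3*(-5)))*8 = (-7 + (0 + 15))*8 = (-7 + 15)*8 = 8*8 = 64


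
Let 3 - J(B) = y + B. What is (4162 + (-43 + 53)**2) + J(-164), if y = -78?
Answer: 4507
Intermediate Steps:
J(B) = 81 - B (J(B) = 3 - (-78 + B) = 3 + (78 - B) = 81 - B)
(4162 + (-43 + 53)**2) + J(-164) = (4162 + (-43 + 53)**2) + (81 - 1*(-164)) = (4162 + 10**2) + (81 + 164) = (4162 + 100) + 245 = 4262 + 245 = 4507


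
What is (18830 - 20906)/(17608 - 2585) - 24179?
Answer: -363243193/15023 ≈ -24179.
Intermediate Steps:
(18830 - 20906)/(17608 - 2585) - 24179 = -2076/15023 - 24179 = -363243193/15023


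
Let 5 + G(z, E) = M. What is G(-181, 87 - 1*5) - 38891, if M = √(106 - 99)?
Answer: -38896 + √7 ≈ -38893.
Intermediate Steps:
M = √7 ≈ 2.6458
G(z, E) = -5 + √7
G(-181, 87 - 1*5) - 38891 = (-5 + √7) - 38891 = -38896 + √7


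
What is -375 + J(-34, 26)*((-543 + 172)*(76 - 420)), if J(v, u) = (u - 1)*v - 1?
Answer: -108608399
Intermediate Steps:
J(v, u) = -1 + v*(-1 + u) (J(v, u) = (-1 + u)*v - 1 = v*(-1 + u) - 1 = -1 + v*(-1 + u))
-375 + J(-34, 26)*((-543 + 172)*(76 - 420)) = -375 + (-1 - 1*(-34) + 26*(-34))*((-543 + 172)*(76 - 420)) = -375 + (-1 + 34 - 884)*(-371*(-344)) = -375 - 851*127624 = -375 - 108608024 = -108608399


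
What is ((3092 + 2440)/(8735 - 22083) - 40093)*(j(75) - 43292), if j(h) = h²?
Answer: 5039532867908/3337 ≈ 1.5102e+9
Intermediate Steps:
((3092 + 2440)/(8735 - 22083) - 40093)*(j(75) - 43292) = ((3092 + 2440)/(8735 - 22083) - 40093)*(75² - 43292) = (5532/(-13348) - 40093)*(5625 - 43292) = (5532*(-1/13348) - 40093)*(-37667) = (-1383/3337 - 40093)*(-37667) = -133791724/3337*(-37667) = 5039532867908/3337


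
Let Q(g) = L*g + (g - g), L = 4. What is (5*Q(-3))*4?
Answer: -240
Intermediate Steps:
Q(g) = 4*g (Q(g) = 4*g + (g - g) = 4*g + 0 = 4*g)
(5*Q(-3))*4 = (5*(4*(-3)))*4 = (5*(-12))*4 = -60*4 = -240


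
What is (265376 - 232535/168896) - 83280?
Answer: 30755053481/168896 ≈ 1.8209e+5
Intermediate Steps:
(265376 - 232535/168896) - 83280 = 44820712361/168896 - 83280 = 30755053481/168896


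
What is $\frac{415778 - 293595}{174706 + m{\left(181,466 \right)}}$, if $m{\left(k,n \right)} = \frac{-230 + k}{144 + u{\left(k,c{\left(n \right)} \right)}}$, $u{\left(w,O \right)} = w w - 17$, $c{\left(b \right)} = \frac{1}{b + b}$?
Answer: $\frac{4018354504}{5745730879} \approx 0.69936$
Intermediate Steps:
$c{\left(b \right)} = \frac{1}{2 b}$
$u{\left(w,O \right)} = -17 + w^{2}$ ($u{\left(w,O \right)} = w^{2} - 17 = -17 + w^{2}$)
$m{\left(k,n \right)} = \frac{-230 + k}{127 + k^{2}}$ ($m{\left(k,n \right)} = \frac{-230 + k}{144 + \left(-17 + k^{2}\right)} = \frac{-230 + k}{127 + k^{2}}$)
$\frac{415778 - 293595}{174706 + m{\left(181,466 \right)}} = \frac{415778 - 293595}{174706 + \frac{-230 + 181}{127 + 181^{2}}} = \frac{122183}{174706 + \frac{1}{127 + 32761} \left(-49\right)} = \frac{122183}{174706 + \frac{1}{32888} \left(-49\right)} = \frac{122183}{174706 - \frac{49}{32888}} = \frac{122183}{\frac{5745730879}{32888}} = 122183 \cdot \frac{32888}{5745730879} = \frac{4018354504}{5745730879}$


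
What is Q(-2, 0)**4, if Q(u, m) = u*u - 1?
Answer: 81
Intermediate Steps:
Q(u, m) = -1 + u**2 (Q(u, m) = u**2 - 1 = -1 + u**2)
Q(-2, 0)**4 = (-1 + (-2)**2)**4 = (-1 + 4)**4 = 3**4 = 81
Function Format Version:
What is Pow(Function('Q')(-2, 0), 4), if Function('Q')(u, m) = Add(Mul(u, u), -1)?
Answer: 81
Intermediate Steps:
Function('Q')(u, m) = Add(-1, Pow(u, 2)) (Function('Q')(u, m) = Add(Pow(u, 2), -1) = Add(-1, Pow(u, 2)))
Pow(Function('Q')(-2, 0), 4) = Pow(Add(-1, Pow(-2, 2)), 4) = Pow(Add(-1, 4), 4) = Pow(3, 4) = 81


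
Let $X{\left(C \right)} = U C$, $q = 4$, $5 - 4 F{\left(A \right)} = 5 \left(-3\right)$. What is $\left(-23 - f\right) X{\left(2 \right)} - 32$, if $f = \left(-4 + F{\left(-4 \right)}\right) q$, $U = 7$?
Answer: $-410$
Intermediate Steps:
$F{\left(A \right)} = 5$ ($F{\left(A \right)} = \frac{5}{4} - \frac{5 \left(-3\right)}{4} = \frac{5}{4} - - \frac{15}{4} = \frac{5}{4} + \frac{15}{4} = 5$)
$f = 4$ ($f = \left(-4 + 5\right) 4 = 1 \cdot 4 = 4$)
$X{\left(C \right)} = 7 C$
$\left(-23 - f\right) X{\left(2 \right)} - 32 = \left(-23 - 4\right) 7 \cdot 2 - 32 = \left(-23 - 4\right) 14 - 32 = \left(-27\right) 14 - 32 = -378 - 32 = -410$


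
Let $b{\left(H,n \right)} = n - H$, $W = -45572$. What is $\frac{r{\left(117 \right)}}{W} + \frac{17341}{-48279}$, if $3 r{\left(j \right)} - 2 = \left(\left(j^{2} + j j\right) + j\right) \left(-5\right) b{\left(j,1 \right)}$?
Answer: $- \frac{128713488269}{1100085294} \approx -117.0$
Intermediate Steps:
$r{\left(j \right)} = \frac{2}{3} + \frac{\left(1 - j\right) \left(- 10 j^{2} - 5 j\right)}{3}$ ($r{\left(j \right)} = \frac{2}{3} + \frac{\left(\left(j^{2} + j j\right) + j\right) \left(-5\right) \left(1 - j\right)}{3} = \frac{2}{3} + \frac{\left(\left(j^{2} + j^{2}\right) + j\right) \left(-5\right) \left(1 - j\right)}{3} = \frac{2}{3} + \frac{\left(2 j^{2} + j\right) \left(-5\right) \left(1 - j\right)}{3} = \frac{2}{3} + \frac{\left(j + 2 j^{2}\right) \left(-5\right) \left(1 - j\right)}{3} = \frac{2}{3} + \frac{\left(- 10 j^{2} - 5 j\right) \left(1 - j\right)}{3} = \frac{2}{3} + \frac{\left(1 - j\right) \left(- 10 j^{2} - 5 j\right)}{3}$)
$\frac{r{\left(117 \right)}}{W} + \frac{17341}{-48279} = \frac{\frac{2}{3} - 195 - \frac{5 \cdot 117^{2}}{3} + \frac{10 \cdot 117^{3}}{3}}{-45572} + \frac{17341}{-48279} = \left(\frac{2}{3} - 195 - 22815 + \frac{10}{3} \cdot 1601613\right) \left(- \frac{1}{45572}\right) + 17341 \left(- \frac{1}{48279}\right) = \left(\frac{2}{3} - 195 - 22815 + 5338710\right) \left(- \frac{1}{45572}\right) - \frac{17341}{48279} = \frac{15947102}{3} \left(- \frac{1}{45572}\right) - \frac{17341}{48279} = - \frac{7973551}{68358} - \frac{17341}{48279} = - \frac{128713488269}{1100085294}$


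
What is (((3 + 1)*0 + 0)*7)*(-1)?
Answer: 0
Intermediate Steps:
(((3 + 1)*0 + 0)*7)*(-1) = ((4*0 + 0)*7)*(-1) = ((0 + 0)*7)*(-1) = (0*7)*(-1) = 0*(-1) = 0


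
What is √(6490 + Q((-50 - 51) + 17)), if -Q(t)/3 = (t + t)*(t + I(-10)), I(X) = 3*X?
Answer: I*√50966 ≈ 225.76*I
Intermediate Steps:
Q(t) = -6*t*(-30 + t) (Q(t) = -3*(t + t)*(t + 3*(-10)) = -3*2*t*(t - 30) = -3*2*t*(-30 + t) = -6*t*(-30 + t))
√(6490 + Q((-50 - 51) + 17)) = √(6490 + 6*((-50 - 51) + 17)*(30 - ((-50 - 51) + 17))) = √(6490 + 6*(-101 + 17)*(30 - (-101 + 17))) = √(6490 + 6*(-84)*(30 - 1*(-84))) = √(6490 + 6*(-84)*(30 + 84)) = √(6490 + 6*(-84)*114) = √(6490 - 57456) = √(-50966) = I*√50966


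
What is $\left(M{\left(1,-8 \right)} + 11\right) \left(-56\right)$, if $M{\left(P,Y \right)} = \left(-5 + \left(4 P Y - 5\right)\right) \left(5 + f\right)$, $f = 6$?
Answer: $25256$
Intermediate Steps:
$M{\left(P,Y \right)} = -110 + 44 P Y$ ($M{\left(P,Y \right)} = \left(-5 + \left(4 P Y - 5\right)\right) \left(5 + 6\right) = \left(-5 + \left(4 P Y - 5\right)\right) 11 = \left(-5 + \left(-5 + 4 P Y\right)\right) 11 = \left(-10 + 4 P Y\right) 11 = -110 + 44 P Y$)
$\left(M{\left(1,-8 \right)} + 11\right) \left(-56\right) = \left(\left(-110 + 44 \cdot 1 \left(-8\right)\right) + 11\right) \left(-56\right) = \left(\left(-110 - 352\right) + 11\right) \left(-56\right) = \left(-462 + 11\right) \left(-56\right) = \left(-451\right) \left(-56\right) = 25256$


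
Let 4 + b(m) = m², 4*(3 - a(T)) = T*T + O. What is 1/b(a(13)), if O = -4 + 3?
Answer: 1/1517 ≈ 0.00065920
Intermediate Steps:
O = -1
a(T) = 13/4 - T²/4 (a(T) = 3 - (T*T - 1)/4 = 3 - (T² - 1)/4 = 3 - (-1 + T²)/4 = 3 + (¼ - T²/4) = 13/4 - T²/4)
b(m) = -4 + m²
1/b(a(13)) = 1/(-4 + (13/4 - ¼*13²)²) = 1/(-4 + (13/4 - ¼*169)²) = 1/(-4 + (13/4 - 169/4)²) = 1/(-4 + (-39)²) = 1/(-4 + 1521) = 1/1517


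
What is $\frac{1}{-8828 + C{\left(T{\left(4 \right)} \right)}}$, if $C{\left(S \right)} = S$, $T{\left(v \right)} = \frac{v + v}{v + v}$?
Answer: $- \frac{1}{8827} \approx -0.00011329$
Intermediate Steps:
$T{\left(v \right)} = 1$ ($T{\left(v \right)} = \frac{2 v}{2 v} = 2 v \frac{1}{2 v} = 1$)
$\frac{1}{-8828 + C{\left(T{\left(4 \right)} \right)}} = \frac{1}{-8828 + 1} = \frac{1}{-8827} = - \frac{1}{8827}$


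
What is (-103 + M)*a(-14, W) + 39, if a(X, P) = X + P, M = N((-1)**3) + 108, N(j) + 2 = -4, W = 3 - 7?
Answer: 57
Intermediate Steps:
W = -4
N(j) = -6 (N(j) = -2 - 4 = -6)
M = 102 (M = -6 + 108 = 102)
a(X, P) = P + X
(-103 + M)*a(-14, W) + 39 = (-103 + 102)*(-4 - 14) + 39 = -1*(-18) + 39 = 18 + 39 = 57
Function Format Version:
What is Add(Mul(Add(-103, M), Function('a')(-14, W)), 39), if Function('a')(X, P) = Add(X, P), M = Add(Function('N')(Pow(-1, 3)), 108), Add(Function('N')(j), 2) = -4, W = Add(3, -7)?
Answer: 57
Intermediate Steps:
W = -4
Function('N')(j) = -6 (Function('N')(j) = Add(-2, -4) = -6)
M = 102 (M = Add(-6, 108) = 102)
Function('a')(X, P) = Add(P, X)
Add(Mul(Add(-103, M), Function('a')(-14, W)), 39) = Add(Mul(Add(-103, 102), Add(-4, -14)), 39) = Add(Mul(-1, -18), 39) = Add(18, 39) = 57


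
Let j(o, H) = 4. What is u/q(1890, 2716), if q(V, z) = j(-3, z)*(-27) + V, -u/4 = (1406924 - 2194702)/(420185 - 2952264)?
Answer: -1575556/2256082389 ≈ -0.00069836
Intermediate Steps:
u = -3151112/2532079 (u = -4*(1406924 - 2194702)/(420185 - 2952264) = -(-3151112)/(-2532079) = -(-3151112)*(-1)/2532079 = -4*787778/2532079 = -3151112/2532079 ≈ -1.2445)
q(V, z) = -108 + V (q(V, z) = 4*(-27) + V = -108 + V)
u/q(1890, 2716) = -3151112/(2532079*(-108 + 1890)) = -3151112/2532079/1782 = -3151112/2532079*1/1782 = -1575556/2256082389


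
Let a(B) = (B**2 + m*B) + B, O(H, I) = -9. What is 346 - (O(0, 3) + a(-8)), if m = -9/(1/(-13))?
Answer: 1235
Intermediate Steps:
m = 117 (m = -9/(-1/13) = -9*(-13) = 117)
a(B) = B**2 + 118*B (a(B) = (B**2 + 117*B) + B = B**2 + 118*B)
346 - (O(0, 3) + a(-8)) = 346 - (-9 - 8*(118 - 8)) = 346 - (-9 - 8*110) = 346 - (-9 - 880) = 346 - 1*(-889) = 346 + 889 = 1235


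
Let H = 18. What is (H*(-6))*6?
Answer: -648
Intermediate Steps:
(H*(-6))*6 = (18*(-6))*6 = -108*6 = -648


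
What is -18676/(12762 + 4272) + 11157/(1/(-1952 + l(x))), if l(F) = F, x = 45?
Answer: -181211099621/8517 ≈ -2.1276e+7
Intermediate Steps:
-18676/(12762 + 4272) + 11157/(1/(-1952 + l(x))) = -18676/(12762 + 4272) + 11157/(1/(-1952 + 45)) = -18676/17034 + 11157/(1/(-1907)) = -18676*1/17034 + 11157/(-1/1907) = -9338/8517 + 11157*(-1907) = -9338/8517 - 21276399 = -181211099621/8517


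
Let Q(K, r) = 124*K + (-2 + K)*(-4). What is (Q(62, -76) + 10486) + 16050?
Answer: 33984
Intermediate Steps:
Q(K, r) = 8 + 120*K (Q(K, r) = 124*K + (8 - 4*K) = 8 + 120*K)
(Q(62, -76) + 10486) + 16050 = ((8 + 120*62) + 10486) + 16050 = ((8 + 7440) + 10486) + 16050 = (7448 + 10486) + 16050 = 17934 + 16050 = 33984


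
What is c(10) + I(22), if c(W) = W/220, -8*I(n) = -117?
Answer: 1291/88 ≈ 14.670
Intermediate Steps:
I(n) = 117/8 (I(n) = -⅛*(-117) = 117/8)
c(W) = W/220 (c(W) = W*(1/220) = W/220)
c(10) + I(22) = (1/220)*10 + 117/8 = 1/22 + 117/8 = 1291/88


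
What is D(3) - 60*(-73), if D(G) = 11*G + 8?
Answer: 4421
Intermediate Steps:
D(G) = 8 + 11*G
D(3) - 60*(-73) = (8 + 11*3) - 60*(-73) = (8 + 33) + 4380 = 41 + 4380 = 4421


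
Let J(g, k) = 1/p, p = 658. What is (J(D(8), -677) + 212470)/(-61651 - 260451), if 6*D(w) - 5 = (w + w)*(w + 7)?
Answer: -139805261/211943116 ≈ -0.65964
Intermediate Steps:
D(w) = ⅚ + w*(7 + w)/3 (D(w) = ⅚ + ((w + w)*(w + 7))/6 = ⅚ + ((2*w)*(7 + w))/6 = ⅚ + (2*w*(7 + w))/6 = ⅚ + w*(7 + w)/3)
J(g, k) = 1/658
(J(D(8), -677) + 212470)/(-61651 - 260451) = (1/658 + 212470)/(-61651 - 260451) = (139805261/658)/(-322102) = (139805261/658)*(-1/322102) = -139805261/211943116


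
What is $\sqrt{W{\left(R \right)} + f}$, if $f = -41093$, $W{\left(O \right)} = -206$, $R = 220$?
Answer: $i \sqrt{41299} \approx 203.22 i$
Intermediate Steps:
$\sqrt{W{\left(R \right)} + f} = \sqrt{-206 - 41093} = \sqrt{-41299} = i \sqrt{41299}$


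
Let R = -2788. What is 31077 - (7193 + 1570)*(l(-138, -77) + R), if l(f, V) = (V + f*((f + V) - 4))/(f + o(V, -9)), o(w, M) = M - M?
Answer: 52753057/2 ≈ 2.6377e+7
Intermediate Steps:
o(w, M) = 0
l(f, V) = (V + f*(-4 + V + f))/f (l(f, V) = (V + f*((f + V) - 4))/(f + 0) = (V + f*((V + f) - 4))/f = (V + f*(-4 + V + f))/f)
31077 - (7193 + 1570)*(l(-138, -77) + R) = 31077 - (7193 + 1570)*((-4 - 77 - 138 - 77/(-138)) - 2788) = 31077 - 8763*((-4 - 77 - 138 - 77*(-1/138)) - 2788) = 31077 - 8763*((-4 - 77 - 138 + 77/138) - 2788) = 31077 - 8763*(-30145/138 - 2788) = 31077 - 8763*(-414889)/138 = 31077 - 1*(-52690903/2) = 31077 + 52690903/2 = 52753057/2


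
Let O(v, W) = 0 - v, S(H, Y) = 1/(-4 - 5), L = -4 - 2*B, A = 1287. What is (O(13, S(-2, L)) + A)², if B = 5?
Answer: 1623076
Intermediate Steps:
L = -14 (L = -4 - 2*5 = -4 - 10 = -14)
S(H, Y) = -⅑ (S(H, Y) = 1/(-9) = -⅑)
O(v, W) = -v
(O(13, S(-2, L)) + A)² = (-1*13 + 1287)² = (-13 + 1287)² = 1274² = 1623076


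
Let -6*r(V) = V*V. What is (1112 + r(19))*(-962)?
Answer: -3035591/3 ≈ -1.0119e+6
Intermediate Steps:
r(V) = -V²/6 (r(V) = -V*V/6 = -V²/6)
(1112 + r(19))*(-962) = (1112 - ⅙*19²)*(-962) = (1112 - ⅙*361)*(-962) = (1112 - 361/6)*(-962) = (6311/6)*(-962) = -3035591/3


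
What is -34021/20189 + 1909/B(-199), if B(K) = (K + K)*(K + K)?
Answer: -411578591/246001412 ≈ -1.6731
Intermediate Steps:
B(K) = 4*K² (B(K) = (2*K)*(2*K) = 4*K²)
-34021/20189 + 1909/B(-199) = -34021/20189 + 1909/((4*(-199)²)) = -34021*1/20189 + 1909/((4*39601)) = -2617/1553 + 1909/158404 = -411578591/246001412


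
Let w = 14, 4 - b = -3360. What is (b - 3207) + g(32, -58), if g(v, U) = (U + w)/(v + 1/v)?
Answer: 159517/1025 ≈ 155.63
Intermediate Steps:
b = 3364 (b = 4 - 1*(-3360) = 4 + 3360 = 3364)
g(v, U) = (14 + U)/(v + 1/v) (g(v, U) = (U + 14)/(v + 1/v) = (14 + U)/(v + 1/v))
(b - 3207) + g(32, -58) = (3364 - 3207) + 32*(14 - 58)/(1 + 32²) = 157 + 32*(-44)/(1 + 1024) = 157 + 32*(-44)/1025 = 157 + 32*(1/1025)*(-44) = 157 - 1408/1025 = 159517/1025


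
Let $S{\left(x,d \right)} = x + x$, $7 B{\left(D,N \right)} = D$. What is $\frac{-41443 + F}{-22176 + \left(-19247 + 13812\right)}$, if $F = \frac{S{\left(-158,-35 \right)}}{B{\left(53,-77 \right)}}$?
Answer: $\frac{2198691}{1463383} \approx 1.5025$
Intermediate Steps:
$B{\left(D,N \right)} = \frac{D}{7}$
$S{\left(x,d \right)} = 2 x$
$F = - \frac{2212}{53}$ ($F = \frac{2 \left(-158\right)}{\frac{1}{7} \cdot 53} = - \frac{316}{\frac{53}{7}} = \left(-316\right) \frac{7}{53} = - \frac{2212}{53} \approx -41.736$)
$\frac{-41443 + F}{-22176 + \left(-19247 + 13812\right)} = \frac{-41443 - \frac{2212}{53}}{-22176 + \left(-19247 + 13812\right)} = - \frac{2198691}{53 \left(-22176 - 5435\right)} = - \frac{2198691}{53 \left(-27611\right)} = \left(- \frac{2198691}{53}\right) \left(- \frac{1}{27611}\right) = \frac{2198691}{1463383}$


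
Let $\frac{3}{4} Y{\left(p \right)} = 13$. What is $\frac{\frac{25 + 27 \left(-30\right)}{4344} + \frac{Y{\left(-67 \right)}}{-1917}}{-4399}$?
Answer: $\frac{1580141}{36632443752} \approx 4.3135 \cdot 10^{-5}$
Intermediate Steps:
$Y{\left(p \right)} = \frac{52}{3}$ ($Y{\left(p \right)} = \frac{4}{3} \cdot 13 = \frac{52}{3}$)
$\frac{\frac{25 + 27 \left(-30\right)}{4344} + \frac{Y{\left(-67 \right)}}{-1917}}{-4399} = \frac{\frac{25 + 27 \left(-30\right)}{4344} + \frac{52}{3 \left(-1917\right)}}{-4399} = \left(\left(25 - 810\right) \frac{1}{4344} + \frac{52}{3} \left(- \frac{1}{1917}\right)\right) \left(- \frac{1}{4399}\right) = \left(\left(-785\right) \frac{1}{4344} - \frac{52}{5751}\right) \left(- \frac{1}{4399}\right) = \left(- \frac{785}{4344} - \frac{52}{5751}\right) \left(- \frac{1}{4399}\right) = \left(- \frac{1580141}{8327448}\right) \left(- \frac{1}{4399}\right) = \frac{1580141}{36632443752}$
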